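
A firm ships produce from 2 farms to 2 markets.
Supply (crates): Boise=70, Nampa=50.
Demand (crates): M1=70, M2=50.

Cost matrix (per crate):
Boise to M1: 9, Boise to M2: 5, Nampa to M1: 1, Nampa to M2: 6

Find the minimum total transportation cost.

480

An optimal shipping plan:
  Boise->M1: 20 × 9 = 180
  Boise->M2: 50 × 5 = 250
  Nampa->M1: 50 × 1 = 50
Total = 180 + 250 + 50 = 480.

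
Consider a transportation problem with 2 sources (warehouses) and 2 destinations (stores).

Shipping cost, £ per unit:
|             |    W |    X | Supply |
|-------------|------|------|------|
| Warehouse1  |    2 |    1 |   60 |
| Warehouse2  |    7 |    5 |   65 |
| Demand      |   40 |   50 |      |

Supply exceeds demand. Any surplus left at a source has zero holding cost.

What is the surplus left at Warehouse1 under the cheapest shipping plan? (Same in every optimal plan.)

0

Minimum-cost shipments:
  Warehouse1 to W: 40 × £2 = £80
  Warehouse1 to X: 20 × £1 = £20
  Warehouse2 to X: 30 × £5 = £150
Total cost = £250.
Warehouse1 ships 60 of its 60, leaving 0.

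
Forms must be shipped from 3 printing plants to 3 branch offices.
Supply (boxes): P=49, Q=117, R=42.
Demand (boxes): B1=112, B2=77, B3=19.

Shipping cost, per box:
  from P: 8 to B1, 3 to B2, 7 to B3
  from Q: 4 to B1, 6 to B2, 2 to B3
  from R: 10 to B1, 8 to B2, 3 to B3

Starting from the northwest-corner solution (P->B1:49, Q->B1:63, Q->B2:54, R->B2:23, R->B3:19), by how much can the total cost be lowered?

343

Current plan cost = 49·8 + 63·4 + 54·6 + 23·8 + 19·3 = 1209.
Optimal plan:
  P–B2: 49 × 3 = 147
  Q–B1: 112 × 4 = 448
  Q–B2: 5 × 6 = 30
  R–B2: 23 × 8 = 184
  R–B3: 19 × 3 = 57
Optimal cost = 866.
Saving = 1209 − 866 = 343.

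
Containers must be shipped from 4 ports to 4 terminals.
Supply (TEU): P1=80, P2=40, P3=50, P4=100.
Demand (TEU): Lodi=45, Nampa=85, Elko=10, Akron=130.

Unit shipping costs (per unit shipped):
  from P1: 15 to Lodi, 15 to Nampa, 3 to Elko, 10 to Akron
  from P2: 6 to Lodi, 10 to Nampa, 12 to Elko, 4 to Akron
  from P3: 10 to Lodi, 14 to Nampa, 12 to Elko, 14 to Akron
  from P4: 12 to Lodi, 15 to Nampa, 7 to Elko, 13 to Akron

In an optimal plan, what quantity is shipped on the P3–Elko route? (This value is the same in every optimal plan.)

0

Solving gives:
  P1–Elko: 10 × 3 = 30
  P1–Akron: 70 × 10 = 700
  P2–Akron: 40 × 4 = 160
  P3–Lodi: 45 × 10 = 450
  P3–Nampa: 5 × 14 = 70
  P4–Nampa: 80 × 15 = 1200
  P4–Akron: 20 × 13 = 260
Total cost = 2870.
The route P3→Elko is not used.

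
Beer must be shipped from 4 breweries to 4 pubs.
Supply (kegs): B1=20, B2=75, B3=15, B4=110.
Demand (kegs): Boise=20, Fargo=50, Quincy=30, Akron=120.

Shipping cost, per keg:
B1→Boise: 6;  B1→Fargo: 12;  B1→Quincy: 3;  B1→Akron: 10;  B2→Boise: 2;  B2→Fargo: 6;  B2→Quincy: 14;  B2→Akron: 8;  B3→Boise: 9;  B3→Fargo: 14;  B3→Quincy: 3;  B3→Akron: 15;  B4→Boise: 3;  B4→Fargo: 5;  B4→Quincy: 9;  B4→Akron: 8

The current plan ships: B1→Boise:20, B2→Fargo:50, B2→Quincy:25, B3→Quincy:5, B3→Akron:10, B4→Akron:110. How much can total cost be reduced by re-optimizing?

465

Current plan cost = 20·6 + 50·6 + 25·14 + 5·3 + 10·15 + 110·8 = 1815.
Optimal plan:
  B1→Quincy: 15 × 3 = 45
  B1→Akron: 5 × 10 = 50
  B2→Boise: 20 × 2 = 40
  B2→Akron: 55 × 8 = 440
  B3→Quincy: 15 × 3 = 45
  B4→Fargo: 50 × 5 = 250
  B4→Akron: 60 × 8 = 480
Optimal cost = 1350.
Saving = 1815 − 1350 = 465.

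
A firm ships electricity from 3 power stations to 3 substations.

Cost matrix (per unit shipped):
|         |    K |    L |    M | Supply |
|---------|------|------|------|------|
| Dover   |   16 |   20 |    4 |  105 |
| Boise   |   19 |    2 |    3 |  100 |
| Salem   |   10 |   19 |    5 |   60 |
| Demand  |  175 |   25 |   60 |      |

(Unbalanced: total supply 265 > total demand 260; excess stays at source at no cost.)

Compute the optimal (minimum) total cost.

One minimum-cost allocation:
  Dover–K: 105 × 16 = 1680
  Boise–K: 10 × 19 = 190
  Boise–L: 25 × 2 = 50
  Boise–M: 60 × 3 = 180
  Salem–K: 60 × 10 = 600
Total = 1680 + 190 + 50 + 180 + 600 = 2700.
(Supply check: Dover ships 105; Boise ships 95; Salem ships 60.)

2700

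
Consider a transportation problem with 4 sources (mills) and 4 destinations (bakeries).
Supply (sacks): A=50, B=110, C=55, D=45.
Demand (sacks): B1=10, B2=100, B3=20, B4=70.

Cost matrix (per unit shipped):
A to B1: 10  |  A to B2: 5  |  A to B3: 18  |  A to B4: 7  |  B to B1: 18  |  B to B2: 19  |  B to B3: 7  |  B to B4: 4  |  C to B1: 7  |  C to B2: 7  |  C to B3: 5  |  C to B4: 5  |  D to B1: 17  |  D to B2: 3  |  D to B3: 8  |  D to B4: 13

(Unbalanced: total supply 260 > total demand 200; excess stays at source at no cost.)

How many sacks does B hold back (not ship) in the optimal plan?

Minimum-cost shipments:
  A to B2: 50 sacks
  B to B4: 70 sacks
  C to B1: 10 sacks
  C to B2: 5 sacks
  C to B3: 20 sacks
  D to B2: 45 sacks
Total cost = 870.
B ships 70 of its 110, leaving 40.

40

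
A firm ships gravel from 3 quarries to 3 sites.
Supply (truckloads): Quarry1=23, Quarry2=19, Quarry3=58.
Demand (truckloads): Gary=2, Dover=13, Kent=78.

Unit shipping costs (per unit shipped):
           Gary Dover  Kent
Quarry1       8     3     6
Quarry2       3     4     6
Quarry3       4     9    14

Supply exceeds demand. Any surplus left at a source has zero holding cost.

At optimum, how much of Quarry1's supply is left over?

An optimal plan:
  Quarry1->Kent: 23 × 6 = 138
  Quarry2->Kent: 19 × 6 = 114
  Quarry3->Gary: 2 × 4 = 8
  Quarry3->Dover: 13 × 9 = 117
  Quarry3->Kent: 36 × 14 = 504
Total cost = 881.
Quarry1 ships 23 of its 23, leaving 0.

0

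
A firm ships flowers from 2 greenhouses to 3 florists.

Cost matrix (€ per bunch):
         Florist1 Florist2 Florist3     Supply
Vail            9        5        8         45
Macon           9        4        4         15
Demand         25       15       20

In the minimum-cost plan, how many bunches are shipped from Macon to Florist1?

0

Optimal shipments:
  Vail to Florist1: 25 × €9 = €225
  Vail to Florist2: 15 × €5 = €75
  Vail to Florist3: 5 × €8 = €40
  Macon to Florist3: 15 × €4 = €60
Total cost = €400.
The route Macon→Florist1 is not used.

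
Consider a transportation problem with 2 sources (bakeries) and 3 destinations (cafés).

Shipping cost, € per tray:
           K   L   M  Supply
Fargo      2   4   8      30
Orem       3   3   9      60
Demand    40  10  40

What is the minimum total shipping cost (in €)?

An optimal shipping plan:
  Fargo–K: 30 × €2 = €60
  Orem–K: 10 × €3 = €30
  Orem–L: 10 × €3 = €30
  Orem–M: 40 × €9 = €360
Total = 60 + 30 + 30 + 360 = €480.
(Supply check: Fargo ships 30; Orem ships 60.)

480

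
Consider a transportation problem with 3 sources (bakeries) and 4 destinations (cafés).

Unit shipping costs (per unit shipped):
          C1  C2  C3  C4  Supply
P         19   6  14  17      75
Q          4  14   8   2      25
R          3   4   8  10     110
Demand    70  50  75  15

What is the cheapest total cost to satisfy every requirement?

One minimum-cost allocation:
  P–C2: 50 × 6 = 300
  P–C3: 25 × 14 = 350
  Q–C3: 10 × 8 = 80
  Q–C4: 15 × 2 = 30
  R–C1: 70 × 3 = 210
  R–C3: 40 × 8 = 320
Total = 300 + 350 + 80 + 30 + 210 + 320 = 1290.
(Supply check: P ships 75; Q ships 25; R ships 110.)

1290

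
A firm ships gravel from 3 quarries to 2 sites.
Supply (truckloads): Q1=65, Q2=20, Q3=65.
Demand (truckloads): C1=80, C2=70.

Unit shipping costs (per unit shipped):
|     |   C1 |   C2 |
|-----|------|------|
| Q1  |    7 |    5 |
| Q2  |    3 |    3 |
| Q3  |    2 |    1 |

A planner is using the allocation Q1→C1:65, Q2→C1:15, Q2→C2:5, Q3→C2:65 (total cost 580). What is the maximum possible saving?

70

Current plan cost = 65·7 + 15·3 + 5·3 + 65·1 = 580.
Optimal plan:
  Q1->C2: 65 × 5 = 325
  Q2->C1: 20 × 3 = 60
  Q3->C1: 60 × 2 = 120
  Q3->C2: 5 × 1 = 5
Optimal cost = 510.
Saving = 580 − 510 = 70.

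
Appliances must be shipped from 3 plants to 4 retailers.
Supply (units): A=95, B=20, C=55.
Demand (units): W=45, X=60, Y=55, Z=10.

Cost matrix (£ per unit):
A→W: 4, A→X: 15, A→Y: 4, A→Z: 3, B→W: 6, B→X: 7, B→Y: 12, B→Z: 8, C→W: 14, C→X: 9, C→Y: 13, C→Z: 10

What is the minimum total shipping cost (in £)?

A cheapest plan:
  A->W: 30 × £4 = £120
  A->Y: 55 × £4 = £220
  A->Z: 10 × £3 = £30
  B->W: 15 × £6 = £90
  B->X: 5 × £7 = £35
  C->X: 55 × £9 = £495
Total = 120 + 220 + 30 + 90 + 35 + 495 = £990.

990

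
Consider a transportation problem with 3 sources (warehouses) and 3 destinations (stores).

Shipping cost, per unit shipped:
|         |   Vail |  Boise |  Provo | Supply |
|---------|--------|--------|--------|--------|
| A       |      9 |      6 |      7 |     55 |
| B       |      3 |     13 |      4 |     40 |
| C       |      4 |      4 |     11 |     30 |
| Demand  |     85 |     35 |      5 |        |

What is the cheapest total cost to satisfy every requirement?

620

Optimal allocation:
  A->Vail: 15 units
  A->Boise: 35 units
  A->Provo: 5 units
  B->Vail: 40 units
  C->Vail: 30 units
Total cost = 620.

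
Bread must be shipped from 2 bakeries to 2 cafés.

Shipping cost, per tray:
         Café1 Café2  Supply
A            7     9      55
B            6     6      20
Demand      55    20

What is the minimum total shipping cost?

Optimal allocation:
  A→Café1: 55 trays
  B→Café2: 20 trays
Total cost = 505.

505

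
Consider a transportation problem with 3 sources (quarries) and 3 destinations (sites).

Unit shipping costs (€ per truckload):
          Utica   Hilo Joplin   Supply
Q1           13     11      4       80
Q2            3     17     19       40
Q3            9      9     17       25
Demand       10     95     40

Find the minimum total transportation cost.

Optimal allocation:
  Q1->Hilo: 40 × €11 = €440
  Q1->Joplin: 40 × €4 = €160
  Q2->Utica: 10 × €3 = €30
  Q2->Hilo: 30 × €17 = €510
  Q3->Hilo: 25 × €9 = €225
Total = 440 + 160 + 30 + 510 + 225 = €1365.

1365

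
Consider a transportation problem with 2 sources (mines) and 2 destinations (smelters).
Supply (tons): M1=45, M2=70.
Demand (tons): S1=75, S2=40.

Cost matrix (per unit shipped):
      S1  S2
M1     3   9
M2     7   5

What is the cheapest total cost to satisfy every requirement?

Optimal allocation:
  M1->S1: 45 × 3 = 135
  M2->S1: 30 × 7 = 210
  M2->S2: 40 × 5 = 200
Total = 135 + 210 + 200 = 545.

545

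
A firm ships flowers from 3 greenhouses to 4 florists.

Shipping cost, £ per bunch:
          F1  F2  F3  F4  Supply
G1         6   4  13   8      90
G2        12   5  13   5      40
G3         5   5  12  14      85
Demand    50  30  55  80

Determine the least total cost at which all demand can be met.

1570

Optimal allocation:
  G1–F2: 30 × £4 = £120
  G1–F3: 20 × £13 = £260
  G1–F4: 40 × £8 = £320
  G2–F4: 40 × £5 = £200
  G3–F1: 50 × £5 = £250
  G3–F3: 35 × £12 = £420
Total = 120 + 260 + 320 + 200 + 250 + 420 = £1570.
(Supply check: G1 ships 90; G2 ships 40; G3 ships 85.)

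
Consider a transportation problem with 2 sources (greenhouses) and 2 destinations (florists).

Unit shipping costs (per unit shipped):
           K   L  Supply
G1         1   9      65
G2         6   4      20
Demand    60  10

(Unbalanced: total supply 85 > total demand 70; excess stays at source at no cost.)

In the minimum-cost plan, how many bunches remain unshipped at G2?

10

Minimum-cost shipments:
  G1->K: 60 × 1 = 60
  G2->L: 10 × 4 = 40
Total cost = 100.
G2 ships 10 of its 20, leaving 10.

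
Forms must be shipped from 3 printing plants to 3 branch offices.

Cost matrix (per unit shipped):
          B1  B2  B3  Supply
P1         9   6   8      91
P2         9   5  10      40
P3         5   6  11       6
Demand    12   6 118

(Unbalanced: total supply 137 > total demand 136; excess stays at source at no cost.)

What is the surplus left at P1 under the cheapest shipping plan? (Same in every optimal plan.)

An optimal plan:
  P1→B3: 91 × 8 = 728
  P2→B1: 6 × 9 = 54
  P2→B2: 6 × 5 = 30
  P2→B3: 27 × 10 = 270
  P3→B1: 6 × 5 = 30
Total cost = 1112.
P1 ships 91 of its 91, leaving 0.

0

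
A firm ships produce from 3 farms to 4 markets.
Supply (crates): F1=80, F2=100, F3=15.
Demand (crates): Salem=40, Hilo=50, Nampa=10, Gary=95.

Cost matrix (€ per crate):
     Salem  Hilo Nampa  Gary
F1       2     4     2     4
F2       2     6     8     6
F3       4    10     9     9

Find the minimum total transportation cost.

A cheapest plan:
  F1–Hilo: 50 × €4 = €200
  F1–Nampa: 10 × €2 = €20
  F1–Gary: 20 × €4 = €80
  F2–Salem: 25 × €2 = €50
  F2–Gary: 75 × €6 = €450
  F3–Salem: 15 × €4 = €60
Total = 200 + 20 + 80 + 50 + 450 + 60 = €860.
(Supply check: F1 ships 80; F2 ships 100; F3 ships 15.)

860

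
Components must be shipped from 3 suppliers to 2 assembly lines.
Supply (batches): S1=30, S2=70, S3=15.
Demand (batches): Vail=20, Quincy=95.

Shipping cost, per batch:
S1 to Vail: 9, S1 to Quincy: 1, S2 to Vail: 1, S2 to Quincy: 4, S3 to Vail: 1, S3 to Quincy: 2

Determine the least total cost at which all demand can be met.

280

One minimum-cost allocation:
  S1–Quincy: 30 × 1 = 30
  S2–Vail: 20 × 1 = 20
  S2–Quincy: 50 × 4 = 200
  S3–Quincy: 15 × 2 = 30
Total = 30 + 20 + 200 + 30 = 280.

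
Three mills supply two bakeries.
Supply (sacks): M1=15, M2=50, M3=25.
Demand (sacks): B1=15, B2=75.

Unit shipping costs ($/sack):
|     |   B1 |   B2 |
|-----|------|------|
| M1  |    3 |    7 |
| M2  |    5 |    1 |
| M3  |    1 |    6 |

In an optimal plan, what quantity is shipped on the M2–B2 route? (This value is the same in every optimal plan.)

50

The minimum-cost plan:
  M1–B2: 15 × $7 = $105
  M2–B2: 50 × $1 = $50
  M3–B1: 15 × $1 = $15
  M3–B2: 10 × $6 = $60
Total cost = $230.
So M2→B2 carries 50 sacks.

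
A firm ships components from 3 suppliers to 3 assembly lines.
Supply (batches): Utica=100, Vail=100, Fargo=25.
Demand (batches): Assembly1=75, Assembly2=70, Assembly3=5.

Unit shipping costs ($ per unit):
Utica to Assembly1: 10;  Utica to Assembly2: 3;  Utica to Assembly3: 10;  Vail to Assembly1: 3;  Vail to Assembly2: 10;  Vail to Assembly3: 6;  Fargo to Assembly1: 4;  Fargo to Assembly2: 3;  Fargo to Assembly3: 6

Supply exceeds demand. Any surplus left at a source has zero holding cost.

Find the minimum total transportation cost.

465

Optimal allocation:
  Utica–Assembly2: 70 × $3 = $210
  Vail–Assembly1: 75 × $3 = $225
  Vail–Assembly3: 5 × $6 = $30
Total = 210 + 225 + 30 = $465.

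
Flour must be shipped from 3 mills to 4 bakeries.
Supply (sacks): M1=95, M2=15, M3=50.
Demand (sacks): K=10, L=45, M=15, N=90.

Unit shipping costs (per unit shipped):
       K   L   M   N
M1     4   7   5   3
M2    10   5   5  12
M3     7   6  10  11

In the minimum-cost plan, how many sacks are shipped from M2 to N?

0

The minimum-cost plan:
  M1 to K: 5 × 4 = 20
  M1 to N: 90 × 3 = 270
  M2 to M: 15 × 5 = 75
  M3 to K: 5 × 7 = 35
  M3 to L: 45 × 6 = 270
Total cost = 670.
The route M2→N is not used.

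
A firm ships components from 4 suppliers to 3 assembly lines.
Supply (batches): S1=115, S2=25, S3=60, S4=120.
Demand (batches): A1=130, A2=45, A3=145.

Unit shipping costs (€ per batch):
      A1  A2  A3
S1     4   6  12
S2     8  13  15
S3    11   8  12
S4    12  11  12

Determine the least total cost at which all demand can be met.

2700

A cheapest plan:
  S1 to A1: 105 × €4 = €420
  S1 to A2: 10 × €6 = €60
  S2 to A1: 25 × €8 = €200
  S3 to A2: 35 × €8 = €280
  S3 to A3: 25 × €12 = €300
  S4 to A3: 120 × €12 = €1440
Total = 420 + 60 + 200 + 280 + 300 + 1440 = €2700.
(Supply check: S1 ships 115; S2 ships 25; S3 ships 60; S4 ships 120.)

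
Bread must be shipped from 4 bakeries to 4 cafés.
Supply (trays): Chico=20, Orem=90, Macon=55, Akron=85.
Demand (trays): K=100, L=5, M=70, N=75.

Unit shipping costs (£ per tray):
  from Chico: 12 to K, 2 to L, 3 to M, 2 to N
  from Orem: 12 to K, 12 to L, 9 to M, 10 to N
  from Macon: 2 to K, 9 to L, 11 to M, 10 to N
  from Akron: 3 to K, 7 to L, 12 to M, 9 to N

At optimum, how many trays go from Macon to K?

Optimal shipments:
  Chico–N: 20 × £2 = £40
  Orem–M: 70 × £9 = £630
  Orem–N: 20 × £10 = £200
  Macon–K: 55 × £2 = £110
  Akron–K: 45 × £3 = £135
  Akron–L: 5 × £7 = £35
  Akron–N: 35 × £9 = £315
Total cost = £1465.
So Macon→K carries 55 trays.

55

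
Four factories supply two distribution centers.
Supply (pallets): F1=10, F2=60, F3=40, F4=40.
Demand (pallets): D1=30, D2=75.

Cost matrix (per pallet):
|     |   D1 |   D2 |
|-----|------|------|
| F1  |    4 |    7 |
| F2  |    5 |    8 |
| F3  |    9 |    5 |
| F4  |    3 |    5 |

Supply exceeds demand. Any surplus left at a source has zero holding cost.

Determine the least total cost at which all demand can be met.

One minimum-cost allocation:
  F1→D1: 10 × 4 = 40
  F2→D1: 15 × 5 = 75
  F3→D2: 40 × 5 = 200
  F4→D1: 5 × 3 = 15
  F4→D2: 35 × 5 = 175
Total = 40 + 75 + 200 + 15 + 175 = 505.

505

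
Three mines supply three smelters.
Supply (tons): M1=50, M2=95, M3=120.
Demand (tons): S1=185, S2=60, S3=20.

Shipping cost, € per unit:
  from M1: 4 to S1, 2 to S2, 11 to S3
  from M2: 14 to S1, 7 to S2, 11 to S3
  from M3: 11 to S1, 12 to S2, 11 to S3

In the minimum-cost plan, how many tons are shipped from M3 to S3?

Solving gives:
  M1->S1: 50 × €4 = €200
  M2->S1: 15 × €14 = €210
  M2->S2: 60 × €7 = €420
  M2->S3: 20 × €11 = €220
  M3->S1: 120 × €11 = €1320
Total cost = €2370.
The route M3→S3 is not used.

0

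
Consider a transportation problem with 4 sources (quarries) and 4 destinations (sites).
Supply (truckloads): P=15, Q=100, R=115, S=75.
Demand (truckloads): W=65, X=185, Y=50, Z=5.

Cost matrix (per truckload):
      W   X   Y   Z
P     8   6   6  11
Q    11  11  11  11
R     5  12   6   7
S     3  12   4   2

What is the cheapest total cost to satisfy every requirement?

2525

An optimal shipping plan:
  P→X: 15 truckloads
  Q→X: 100 truckloads
  R→X: 70 truckloads
  R→Y: 45 truckloads
  S→W: 65 truckloads
  S→Y: 5 truckloads
  S→Z: 5 truckloads
Total cost = 2525.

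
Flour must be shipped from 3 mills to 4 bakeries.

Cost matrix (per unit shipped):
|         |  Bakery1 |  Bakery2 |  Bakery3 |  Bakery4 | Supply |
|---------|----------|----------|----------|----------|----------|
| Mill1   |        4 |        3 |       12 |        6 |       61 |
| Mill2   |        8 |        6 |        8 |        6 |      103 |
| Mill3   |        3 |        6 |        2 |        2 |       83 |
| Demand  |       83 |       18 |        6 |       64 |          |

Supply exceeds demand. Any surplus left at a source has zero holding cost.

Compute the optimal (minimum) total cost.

594

One minimum-cost allocation:
  Mill1–Bakery1: 61 sacks
  Mill2–Bakery2: 18 sacks
  Mill2–Bakery4: 9 sacks
  Mill3–Bakery1: 22 sacks
  Mill3–Bakery3: 6 sacks
  Mill3–Bakery4: 55 sacks
Total cost = 594.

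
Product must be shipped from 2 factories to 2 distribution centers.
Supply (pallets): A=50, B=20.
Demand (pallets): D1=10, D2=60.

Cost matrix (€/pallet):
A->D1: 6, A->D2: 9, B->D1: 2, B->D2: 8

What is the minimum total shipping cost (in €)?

One minimum-cost allocation:
  A–D2: 50 × €9 = €450
  B–D1: 10 × €2 = €20
  B–D2: 10 × €8 = €80
Total = 450 + 20 + 80 = €550.
(Supply check: A ships 50; B ships 20.)

550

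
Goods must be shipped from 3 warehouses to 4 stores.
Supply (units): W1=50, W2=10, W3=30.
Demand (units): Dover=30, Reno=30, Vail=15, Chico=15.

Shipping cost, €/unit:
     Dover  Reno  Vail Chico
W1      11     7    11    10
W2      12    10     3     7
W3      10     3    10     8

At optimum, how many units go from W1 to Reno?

Optimal shipments:
  W1 to Dover: 30 × €11 = €330
  W1 to Vail: 5 × €11 = €55
  W1 to Chico: 15 × €10 = €150
  W2 to Vail: 10 × €3 = €30
  W3 to Reno: 30 × €3 = €90
Total cost = €655.
The route W1→Reno is not used.

0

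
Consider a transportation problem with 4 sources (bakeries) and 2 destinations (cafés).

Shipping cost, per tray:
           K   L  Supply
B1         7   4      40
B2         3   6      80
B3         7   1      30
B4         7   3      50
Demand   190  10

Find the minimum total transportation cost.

Optimal allocation:
  B1→K: 40 × 7 = 280
  B2→K: 80 × 3 = 240
  B3→K: 20 × 7 = 140
  B3→L: 10 × 1 = 10
  B4→K: 50 × 7 = 350
Total = 280 + 240 + 140 + 10 + 350 = 1020.

1020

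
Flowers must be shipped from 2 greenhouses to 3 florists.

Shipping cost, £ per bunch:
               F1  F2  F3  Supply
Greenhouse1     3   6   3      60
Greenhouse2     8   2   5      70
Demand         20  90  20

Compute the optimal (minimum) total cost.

A cheapest plan:
  Greenhouse1–F1: 20 × £3 = £60
  Greenhouse1–F2: 20 × £6 = £120
  Greenhouse1–F3: 20 × £3 = £60
  Greenhouse2–F2: 70 × £2 = £140
Total = 60 + 120 + 60 + 140 = £380.
(Supply check: Greenhouse1 ships 60; Greenhouse2 ships 70.)

380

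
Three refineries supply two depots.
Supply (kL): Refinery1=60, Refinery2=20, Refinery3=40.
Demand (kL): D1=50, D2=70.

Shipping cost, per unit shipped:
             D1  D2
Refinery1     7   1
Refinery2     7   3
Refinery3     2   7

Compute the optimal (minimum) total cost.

240

One minimum-cost allocation:
  Refinery1–D2: 60 × 1 = 60
  Refinery2–D1: 10 × 7 = 70
  Refinery2–D2: 10 × 3 = 30
  Refinery3–D1: 40 × 2 = 80
Total = 60 + 70 + 30 + 80 = 240.
(Supply check: Refinery1 ships 60; Refinery2 ships 20; Refinery3 ships 40.)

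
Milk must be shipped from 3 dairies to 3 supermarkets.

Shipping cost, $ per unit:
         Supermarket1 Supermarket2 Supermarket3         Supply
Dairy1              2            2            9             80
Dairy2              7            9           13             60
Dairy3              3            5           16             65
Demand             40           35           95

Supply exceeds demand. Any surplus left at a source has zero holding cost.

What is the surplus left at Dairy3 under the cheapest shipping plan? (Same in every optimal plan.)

0

An optimal plan:
  Dairy1→Supermarket2: 10 × $2 = $20
  Dairy1→Supermarket3: 70 × $9 = $630
  Dairy2→Supermarket3: 25 × $13 = $325
  Dairy3→Supermarket1: 40 × $3 = $120
  Dairy3→Supermarket2: 25 × $5 = $125
Total cost = $1220.
Dairy3 ships 65 of its 65, leaving 0.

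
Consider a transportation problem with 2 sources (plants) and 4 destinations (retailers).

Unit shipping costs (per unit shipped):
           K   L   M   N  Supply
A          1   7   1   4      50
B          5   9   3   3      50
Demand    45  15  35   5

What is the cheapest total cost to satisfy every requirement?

One minimum-cost allocation:
  A->K: 45 units
  A->L: 5 units
  B->L: 10 units
  B->M: 35 units
  B->N: 5 units
Total cost = 290.

290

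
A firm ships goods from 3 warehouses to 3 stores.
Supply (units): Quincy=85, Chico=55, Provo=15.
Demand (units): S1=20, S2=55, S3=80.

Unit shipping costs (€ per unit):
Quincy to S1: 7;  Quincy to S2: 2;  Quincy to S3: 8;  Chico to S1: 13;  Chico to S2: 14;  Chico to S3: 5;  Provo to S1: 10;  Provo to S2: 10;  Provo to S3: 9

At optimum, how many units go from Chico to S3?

55

Solving gives:
  Quincy→S1: 20 × €7 = €140
  Quincy→S2: 55 × €2 = €110
  Quincy→S3: 10 × €8 = €80
  Chico→S3: 55 × €5 = €275
  Provo→S3: 15 × €9 = €135
Total cost = €740.
So Chico→S3 carries 55 units.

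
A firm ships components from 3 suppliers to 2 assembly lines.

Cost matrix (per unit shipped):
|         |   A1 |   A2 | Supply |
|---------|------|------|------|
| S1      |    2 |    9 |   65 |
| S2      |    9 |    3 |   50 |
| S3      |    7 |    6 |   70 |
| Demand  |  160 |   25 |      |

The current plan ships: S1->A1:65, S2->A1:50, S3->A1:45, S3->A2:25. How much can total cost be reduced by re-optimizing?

125

Current plan cost = 65·2 + 50·9 + 45·7 + 25·6 = 1045.
Optimal plan:
  S1 to A1: 65 × 2 = 130
  S2 to A1: 25 × 9 = 225
  S2 to A2: 25 × 3 = 75
  S3 to A1: 70 × 7 = 490
Optimal cost = 920.
Saving = 1045 − 920 = 125.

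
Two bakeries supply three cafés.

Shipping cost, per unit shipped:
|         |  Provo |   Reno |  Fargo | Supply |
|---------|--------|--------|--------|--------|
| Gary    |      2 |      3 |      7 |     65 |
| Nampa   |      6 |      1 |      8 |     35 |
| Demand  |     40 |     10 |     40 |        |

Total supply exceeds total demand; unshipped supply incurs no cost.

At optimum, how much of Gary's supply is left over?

0

An optimal plan:
  Gary->Provo: 40 × 2 = 80
  Gary->Fargo: 25 × 7 = 175
  Nampa->Reno: 10 × 1 = 10
  Nampa->Fargo: 15 × 8 = 120
Total cost = 385.
Gary ships 65 of its 65, leaving 0.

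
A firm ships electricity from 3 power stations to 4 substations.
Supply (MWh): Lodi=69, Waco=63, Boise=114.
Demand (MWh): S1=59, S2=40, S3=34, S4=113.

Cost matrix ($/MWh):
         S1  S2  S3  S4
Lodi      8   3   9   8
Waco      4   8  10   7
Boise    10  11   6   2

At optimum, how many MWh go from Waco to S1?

59

Solving gives:
  Lodi–S2: 40 × $3 = $120
  Lodi–S3: 29 × $9 = $261
  Waco–S1: 59 × $4 = $236
  Waco–S3: 4 × $10 = $40
  Boise–S3: 1 × $6 = $6
  Boise–S4: 113 × $2 = $226
Total cost = $889.
So Waco→S1 carries 59 MWh.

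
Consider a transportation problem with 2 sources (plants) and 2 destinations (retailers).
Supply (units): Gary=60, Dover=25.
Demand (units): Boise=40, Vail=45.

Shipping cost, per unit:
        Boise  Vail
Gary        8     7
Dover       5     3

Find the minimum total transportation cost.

Optimal allocation:
  Gary->Boise: 40 units
  Gary->Vail: 20 units
  Dover->Vail: 25 units
Total cost = 535.

535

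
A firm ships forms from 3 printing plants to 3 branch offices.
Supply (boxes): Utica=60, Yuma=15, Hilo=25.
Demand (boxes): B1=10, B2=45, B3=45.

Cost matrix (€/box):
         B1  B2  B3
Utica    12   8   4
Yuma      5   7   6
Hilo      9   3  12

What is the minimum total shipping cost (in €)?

One minimum-cost allocation:
  Utica→B2: 15 × €8 = €120
  Utica→B3: 45 × €4 = €180
  Yuma→B1: 10 × €5 = €50
  Yuma→B2: 5 × €7 = €35
  Hilo→B2: 25 × €3 = €75
Total = 120 + 180 + 50 + 35 + 75 = €460.
(Supply check: Utica ships 60; Yuma ships 15; Hilo ships 25.)

460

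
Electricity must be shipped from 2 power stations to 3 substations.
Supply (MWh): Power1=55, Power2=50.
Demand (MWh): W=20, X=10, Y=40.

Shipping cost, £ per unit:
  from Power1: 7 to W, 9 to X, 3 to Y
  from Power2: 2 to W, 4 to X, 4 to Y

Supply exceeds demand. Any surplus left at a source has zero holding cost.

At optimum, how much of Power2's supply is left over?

Minimum-cost shipments:
  Power1→Y: 40 MWh
  Power2→W: 20 MWh
  Power2→X: 10 MWh
Total cost = £200.
Power2 ships 30 of its 50, leaving 20.

20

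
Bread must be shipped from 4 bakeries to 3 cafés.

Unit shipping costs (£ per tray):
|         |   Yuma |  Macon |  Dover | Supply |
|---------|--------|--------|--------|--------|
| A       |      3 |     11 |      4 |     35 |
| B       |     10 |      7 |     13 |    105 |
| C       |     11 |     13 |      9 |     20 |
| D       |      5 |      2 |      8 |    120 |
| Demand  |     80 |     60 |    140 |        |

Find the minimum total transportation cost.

2045

One minimum-cost allocation:
  A to Dover: 35 × £4 = £140
  B to Yuma: 20 × £10 = £200
  B to Dover: 85 × £13 = £1105
  C to Dover: 20 × £9 = £180
  D to Yuma: 60 × £5 = £300
  D to Macon: 60 × £2 = £120
Total = 140 + 200 + 1105 + 180 + 300 + 120 = £2045.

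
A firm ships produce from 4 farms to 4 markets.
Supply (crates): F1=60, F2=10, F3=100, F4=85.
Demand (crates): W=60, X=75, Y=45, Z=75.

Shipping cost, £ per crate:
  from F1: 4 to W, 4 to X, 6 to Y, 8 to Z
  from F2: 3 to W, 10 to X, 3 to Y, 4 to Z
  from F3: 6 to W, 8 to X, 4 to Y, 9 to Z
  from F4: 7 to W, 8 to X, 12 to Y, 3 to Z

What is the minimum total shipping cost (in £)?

Optimal allocation:
  F1 to X: 60 crates
  F2 to W: 10 crates
  F3 to W: 50 crates
  F3 to X: 5 crates
  F3 to Y: 45 crates
  F4 to X: 10 crates
  F4 to Z: 75 crates
Total cost = £1095.

1095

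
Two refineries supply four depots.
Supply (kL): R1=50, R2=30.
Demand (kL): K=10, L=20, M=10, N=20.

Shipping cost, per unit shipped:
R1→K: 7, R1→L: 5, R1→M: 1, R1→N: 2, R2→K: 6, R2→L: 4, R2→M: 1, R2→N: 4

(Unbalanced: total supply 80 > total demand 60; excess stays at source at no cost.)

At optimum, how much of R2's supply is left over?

0

An optimal plan:
  R1→M: 10 × 1 = 10
  R1→N: 20 × 2 = 40
  R2→K: 10 × 6 = 60
  R2→L: 20 × 4 = 80
Total cost = 190.
R2 ships 30 of its 30, leaving 0.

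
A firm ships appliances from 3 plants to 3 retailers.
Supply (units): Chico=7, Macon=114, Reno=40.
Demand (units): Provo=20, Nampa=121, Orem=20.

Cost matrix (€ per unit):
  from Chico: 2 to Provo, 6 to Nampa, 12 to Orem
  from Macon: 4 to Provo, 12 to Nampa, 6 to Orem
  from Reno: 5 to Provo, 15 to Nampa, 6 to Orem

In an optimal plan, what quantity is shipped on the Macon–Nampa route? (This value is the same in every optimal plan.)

Optimal shipments:
  Chico->Nampa: 7 × €6 = €42
  Macon->Nampa: 114 × €12 = €1368
  Reno->Provo: 20 × €5 = €100
  Reno->Orem: 20 × €6 = €120
Total cost = €1630.
So Macon→Nampa carries 114 units.

114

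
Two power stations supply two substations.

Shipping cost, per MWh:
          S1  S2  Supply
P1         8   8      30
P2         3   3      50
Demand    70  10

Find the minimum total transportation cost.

390

An optimal shipping plan:
  P1 to S1: 20 × 8 = 160
  P1 to S2: 10 × 8 = 80
  P2 to S1: 50 × 3 = 150
Total = 160 + 80 + 150 = 390.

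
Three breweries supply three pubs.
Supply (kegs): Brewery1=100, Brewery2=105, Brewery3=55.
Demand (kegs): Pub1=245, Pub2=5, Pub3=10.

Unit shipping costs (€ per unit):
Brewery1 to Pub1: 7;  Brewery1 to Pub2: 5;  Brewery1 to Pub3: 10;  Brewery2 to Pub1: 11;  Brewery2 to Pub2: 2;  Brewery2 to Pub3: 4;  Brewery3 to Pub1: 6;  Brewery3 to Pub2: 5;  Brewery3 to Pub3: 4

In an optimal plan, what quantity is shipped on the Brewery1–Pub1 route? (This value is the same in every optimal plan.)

Optimal shipments:
  Brewery1->Pub1: 100 × €7 = €700
  Brewery2->Pub1: 90 × €11 = €990
  Brewery2->Pub2: 5 × €2 = €10
  Brewery2->Pub3: 10 × €4 = €40
  Brewery3->Pub1: 55 × €6 = €330
Total cost = €2070.
So Brewery1→Pub1 carries 100 kegs.

100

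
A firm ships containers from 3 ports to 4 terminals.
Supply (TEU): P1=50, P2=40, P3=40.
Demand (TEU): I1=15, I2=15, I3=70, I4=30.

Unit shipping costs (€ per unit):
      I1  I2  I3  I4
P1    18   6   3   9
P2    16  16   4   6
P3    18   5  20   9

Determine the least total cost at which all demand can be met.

A cheapest plan:
  P1 to I3: 50 × €3 = €150
  P2 to I3: 20 × €4 = €80
  P2 to I4: 20 × €6 = €120
  P3 to I1: 15 × €18 = €270
  P3 to I2: 15 × €5 = €75
  P3 to I4: 10 × €9 = €90
Total = 150 + 80 + 120 + 270 + 75 + 90 = €785.
(Supply check: P1 ships 50; P2 ships 40; P3 ships 40.)

785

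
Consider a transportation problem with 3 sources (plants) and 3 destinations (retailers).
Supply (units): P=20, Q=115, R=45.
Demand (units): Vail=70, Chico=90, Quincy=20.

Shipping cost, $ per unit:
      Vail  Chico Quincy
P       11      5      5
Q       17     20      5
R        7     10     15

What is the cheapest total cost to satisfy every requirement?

2340

An optimal shipping plan:
  P->Chico: 20 × $5 = $100
  Q->Vail: 70 × $17 = $1190
  Q->Chico: 25 × $20 = $500
  Q->Quincy: 20 × $5 = $100
  R->Chico: 45 × $10 = $450
Total = 100 + 1190 + 500 + 100 + 450 = $2340.
(Supply check: P ships 20; Q ships 115; R ships 45.)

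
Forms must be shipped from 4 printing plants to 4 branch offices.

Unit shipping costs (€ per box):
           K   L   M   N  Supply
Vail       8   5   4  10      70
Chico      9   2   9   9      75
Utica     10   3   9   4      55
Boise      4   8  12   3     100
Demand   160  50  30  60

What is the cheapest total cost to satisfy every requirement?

1380

One minimum-cost allocation:
  Vail→K: 40 × €8 = €320
  Vail→M: 30 × €4 = €120
  Chico→K: 25 × €9 = €225
  Chico→L: 50 × €2 = €100
  Utica→N: 55 × €4 = €220
  Boise→K: 95 × €4 = €380
  Boise→N: 5 × €3 = €15
Total = 320 + 120 + 225 + 100 + 220 + 380 + 15 = €1380.
(Supply check: Vail ships 70; Chico ships 75; Utica ships 55; Boise ships 100.)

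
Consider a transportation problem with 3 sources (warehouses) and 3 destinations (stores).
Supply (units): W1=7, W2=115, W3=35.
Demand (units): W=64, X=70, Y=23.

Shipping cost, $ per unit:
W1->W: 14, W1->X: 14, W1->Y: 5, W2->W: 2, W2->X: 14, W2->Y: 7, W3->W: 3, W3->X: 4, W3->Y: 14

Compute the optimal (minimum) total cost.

A cheapest plan:
  W1–Y: 7 × $5 = $35
  W2–W: 64 × $2 = $128
  W2–X: 35 × $14 = $490
  W2–Y: 16 × $7 = $112
  W3–X: 35 × $4 = $140
Total = 35 + 128 + 490 + 112 + 140 = $905.
(Supply check: W1 ships 7; W2 ships 115; W3 ships 35.)

905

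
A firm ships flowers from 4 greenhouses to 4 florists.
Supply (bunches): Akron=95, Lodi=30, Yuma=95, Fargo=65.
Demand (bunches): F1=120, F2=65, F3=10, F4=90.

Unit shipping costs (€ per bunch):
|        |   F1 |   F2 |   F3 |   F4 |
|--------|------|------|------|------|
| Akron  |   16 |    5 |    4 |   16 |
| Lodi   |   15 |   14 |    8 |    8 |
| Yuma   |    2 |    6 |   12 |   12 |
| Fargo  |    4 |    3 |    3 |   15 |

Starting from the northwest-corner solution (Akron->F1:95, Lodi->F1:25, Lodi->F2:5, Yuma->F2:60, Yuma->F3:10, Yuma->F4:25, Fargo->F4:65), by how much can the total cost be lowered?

1945

Current plan cost = 95·16 + 25·15 + 5·14 + 60·6 + 10·12 + 25·12 + 65·15 = €3720.
Optimal plan:
  Akron–F2: 25 × €5 = €125
  Akron–F3: 10 × €4 = €40
  Akron–F4: 60 × €16 = €960
  Lodi–F4: 30 × €8 = €240
  Yuma–F1: 95 × €2 = €190
  Fargo–F1: 25 × €4 = €100
  Fargo–F2: 40 × €3 = €120
Optimal cost = €1775.
Saving = 3720 − 1775 = €1945.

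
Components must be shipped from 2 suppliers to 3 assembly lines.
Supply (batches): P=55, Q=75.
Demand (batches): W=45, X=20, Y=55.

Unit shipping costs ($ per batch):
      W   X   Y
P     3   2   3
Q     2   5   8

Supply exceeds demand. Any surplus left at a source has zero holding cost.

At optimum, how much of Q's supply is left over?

Minimum-cost shipments:
  P to Y: 55 × $3 = $165
  Q to W: 45 × $2 = $90
  Q to X: 20 × $5 = $100
Total cost = $355.
Q ships 65 of its 75, leaving 10.

10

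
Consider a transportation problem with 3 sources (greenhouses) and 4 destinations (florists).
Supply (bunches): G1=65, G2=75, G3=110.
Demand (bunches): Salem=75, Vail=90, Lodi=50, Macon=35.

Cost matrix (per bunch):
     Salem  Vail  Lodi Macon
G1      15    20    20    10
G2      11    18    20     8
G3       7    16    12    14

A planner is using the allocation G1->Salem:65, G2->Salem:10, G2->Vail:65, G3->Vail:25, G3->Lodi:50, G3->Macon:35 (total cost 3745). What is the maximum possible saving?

530

Current plan cost = 65·15 + 10·11 + 65·18 + 25·16 + 50·12 + 35·14 = 3745.
Optimal plan:
  G1->Vail: 65 × 20 = 1300
  G2->Salem: 15 × 11 = 165
  G2->Vail: 25 × 18 = 450
  G2->Macon: 35 × 8 = 280
  G3->Salem: 60 × 7 = 420
  G3->Lodi: 50 × 12 = 600
Optimal cost = 3215.
Saving = 3745 − 3215 = 530.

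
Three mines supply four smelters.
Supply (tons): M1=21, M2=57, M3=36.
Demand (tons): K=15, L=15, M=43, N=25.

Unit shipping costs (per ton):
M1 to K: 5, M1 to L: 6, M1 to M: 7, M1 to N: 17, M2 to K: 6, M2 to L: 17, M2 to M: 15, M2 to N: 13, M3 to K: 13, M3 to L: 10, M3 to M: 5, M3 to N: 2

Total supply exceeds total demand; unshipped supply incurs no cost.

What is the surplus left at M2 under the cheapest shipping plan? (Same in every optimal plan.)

An optimal plan:
  M1–L: 15 × 6 = 90
  M1–M: 6 × 7 = 42
  M2–K: 15 × 6 = 90
  M2–M: 26 × 15 = 390
  M3–M: 11 × 5 = 55
  M3–N: 25 × 2 = 50
Total cost = 717.
M2 ships 41 of its 57, leaving 16.

16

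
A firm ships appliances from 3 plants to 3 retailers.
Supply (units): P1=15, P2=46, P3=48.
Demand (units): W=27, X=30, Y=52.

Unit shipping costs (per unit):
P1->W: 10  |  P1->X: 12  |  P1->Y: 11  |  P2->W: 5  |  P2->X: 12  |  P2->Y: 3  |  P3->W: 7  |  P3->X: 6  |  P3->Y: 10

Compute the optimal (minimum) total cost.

600

An optimal shipping plan:
  P1 to W: 9 × 10 = 90
  P1 to Y: 6 × 11 = 66
  P2 to Y: 46 × 3 = 138
  P3 to W: 18 × 7 = 126
  P3 to X: 30 × 6 = 180
Total = 90 + 66 + 138 + 126 + 180 = 600.
(Supply check: P1 ships 15; P2 ships 46; P3 ships 48.)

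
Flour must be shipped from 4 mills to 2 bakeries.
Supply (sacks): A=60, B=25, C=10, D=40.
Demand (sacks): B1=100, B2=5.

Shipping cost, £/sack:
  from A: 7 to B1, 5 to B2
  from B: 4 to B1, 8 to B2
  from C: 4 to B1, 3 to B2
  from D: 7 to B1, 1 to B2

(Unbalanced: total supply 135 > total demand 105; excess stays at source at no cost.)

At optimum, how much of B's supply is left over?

0

Minimum-cost shipments:
  A→B1: 30 sacks
  B→B1: 25 sacks
  C→B1: 10 sacks
  D→B1: 35 sacks
  D→B2: 5 sacks
Total cost = £600.
B ships 25 of its 25, leaving 0.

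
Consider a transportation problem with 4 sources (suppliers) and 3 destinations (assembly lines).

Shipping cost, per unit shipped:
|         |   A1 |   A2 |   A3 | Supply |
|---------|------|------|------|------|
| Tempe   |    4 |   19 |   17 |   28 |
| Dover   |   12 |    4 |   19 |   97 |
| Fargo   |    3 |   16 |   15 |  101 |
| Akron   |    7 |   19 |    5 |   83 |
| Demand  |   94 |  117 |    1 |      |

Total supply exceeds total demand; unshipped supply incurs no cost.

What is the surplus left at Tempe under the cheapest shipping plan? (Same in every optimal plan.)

An optimal plan:
  Tempe to A1: 13 × 4 = 52
  Dover to A2: 97 × 4 = 388
  Fargo to A1: 81 × 3 = 243
  Fargo to A2: 20 × 16 = 320
  Akron to A3: 1 × 5 = 5
Total cost = 1008.
Tempe ships 13 of its 28, leaving 15.

15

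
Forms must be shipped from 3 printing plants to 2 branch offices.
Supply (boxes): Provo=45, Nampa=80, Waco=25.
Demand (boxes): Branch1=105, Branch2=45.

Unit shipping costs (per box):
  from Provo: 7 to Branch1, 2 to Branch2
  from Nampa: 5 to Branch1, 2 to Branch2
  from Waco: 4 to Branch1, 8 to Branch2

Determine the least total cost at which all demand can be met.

Optimal allocation:
  Provo–Branch2: 45 × 2 = 90
  Nampa–Branch1: 80 × 5 = 400
  Waco–Branch1: 25 × 4 = 100
Total = 90 + 400 + 100 = 590.

590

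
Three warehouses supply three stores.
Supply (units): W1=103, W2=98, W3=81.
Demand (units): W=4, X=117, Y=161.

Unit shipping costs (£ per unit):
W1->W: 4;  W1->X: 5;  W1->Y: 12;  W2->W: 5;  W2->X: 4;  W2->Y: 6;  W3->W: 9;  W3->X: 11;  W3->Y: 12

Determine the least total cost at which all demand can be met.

Optimal allocation:
  W1–X: 103 × £5 = £515
  W2–X: 14 × £4 = £56
  W2–Y: 84 × £6 = £504
  W3–W: 4 × £9 = £36
  W3–Y: 77 × £12 = £924
Total = 515 + 56 + 504 + 36 + 924 = £2035.

2035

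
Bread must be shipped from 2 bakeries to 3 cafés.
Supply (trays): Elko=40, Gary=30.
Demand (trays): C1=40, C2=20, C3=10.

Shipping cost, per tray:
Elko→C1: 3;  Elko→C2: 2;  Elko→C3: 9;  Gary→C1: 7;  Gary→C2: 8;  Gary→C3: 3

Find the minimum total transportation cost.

Optimal allocation:
  Elko to C1: 20 × 3 = 60
  Elko to C2: 20 × 2 = 40
  Gary to C1: 20 × 7 = 140
  Gary to C3: 10 × 3 = 30
Total = 60 + 40 + 140 + 30 = 270.

270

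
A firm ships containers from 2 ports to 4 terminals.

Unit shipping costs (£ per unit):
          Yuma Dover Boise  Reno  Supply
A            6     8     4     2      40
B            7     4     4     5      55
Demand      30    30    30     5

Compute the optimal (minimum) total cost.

430

An optimal shipping plan:
  A→Yuma: 30 TEU
  A→Boise: 5 TEU
  A→Reno: 5 TEU
  B→Dover: 30 TEU
  B→Boise: 25 TEU
Total cost = £430.
(Supply check: A ships 40; B ships 55.)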